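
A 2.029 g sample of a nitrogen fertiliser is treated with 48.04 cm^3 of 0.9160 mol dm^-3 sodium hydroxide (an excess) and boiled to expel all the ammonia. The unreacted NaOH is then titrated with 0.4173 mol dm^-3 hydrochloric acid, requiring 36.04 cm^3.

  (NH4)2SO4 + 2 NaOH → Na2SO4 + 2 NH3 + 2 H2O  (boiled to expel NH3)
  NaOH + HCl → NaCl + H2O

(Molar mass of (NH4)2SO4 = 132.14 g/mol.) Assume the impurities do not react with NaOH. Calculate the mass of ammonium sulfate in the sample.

n(NaOH) added = 0.04804 × 0.9160 = 0.04400 mol
n(HCl) used in back-titration = 0.03604 × 0.4173 = 0.01504 mol
n(NaOH) left over = 0.01504 mol (1:1 ratio)
n(NaOH) consumed by analyte = 0.04400 − 0.01504 = 0.02897 mol
From the 1:2 ratio, n((NH4)2SO4) = 1/2 × 0.02897 = 0.01448 mol
mass of (NH4)2SO4 = 0.01448 × 132.14 = 1.914 g

1.914 g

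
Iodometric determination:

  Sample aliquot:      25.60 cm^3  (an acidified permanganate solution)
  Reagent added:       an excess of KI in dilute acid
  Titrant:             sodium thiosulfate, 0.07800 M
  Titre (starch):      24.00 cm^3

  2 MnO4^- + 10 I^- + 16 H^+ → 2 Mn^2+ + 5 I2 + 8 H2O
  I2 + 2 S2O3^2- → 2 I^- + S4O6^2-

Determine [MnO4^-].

n(S2O3^2-) = 0.02400 × 0.07800 = 1.872 × 10^-3 mol
n(I2) = n(S2O3^2-)/2 = 9.360 × 10^-4 mol
From the 2:5 ratio, n(MnO4^-) in the aliquot = 2/5 × 9.360 × 10^-4 = 3.744 × 10^-4 mol
[MnO4^-] = 3.744 × 10^-4 / 0.02560 = 0.01462 mol/L

0.01462 M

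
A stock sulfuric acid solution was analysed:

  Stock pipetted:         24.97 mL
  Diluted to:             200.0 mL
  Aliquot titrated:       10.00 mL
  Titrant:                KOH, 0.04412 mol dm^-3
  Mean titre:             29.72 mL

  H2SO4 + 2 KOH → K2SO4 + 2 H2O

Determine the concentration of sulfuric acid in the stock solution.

0.5251 mol/L

n(KOH) = 0.02972 × 0.04412 = 1.311 × 10^-3 mol
From the 1:2 ratio, n(H2SO4) in the aliquot = 1/2 × 1.311 × 10^-3 = 6.556 × 10^-4 mol
[H2SO4]_dilute = 6.556 × 10^-4 / 0.01000 = 0.06556 mol/L
Dilution factor = 200.0 / 24.97 = 8.010
[H2SO4]_stock = 0.06556 × 8.010 = 0.5251 mol/L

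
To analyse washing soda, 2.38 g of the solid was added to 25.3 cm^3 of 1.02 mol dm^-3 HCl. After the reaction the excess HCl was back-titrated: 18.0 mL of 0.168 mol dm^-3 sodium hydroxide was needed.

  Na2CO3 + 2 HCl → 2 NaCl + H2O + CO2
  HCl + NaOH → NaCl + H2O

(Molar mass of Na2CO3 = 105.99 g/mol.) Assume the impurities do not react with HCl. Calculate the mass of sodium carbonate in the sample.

n(HCl) added = 0.0253 × 1.02 = 0.0258 mol
n(NaOH) used in back-titration = 0.0180 × 0.168 = 3.02 × 10^-3 mol
n(HCl) left over = 3.02 × 10^-3 mol (1:1 ratio)
n(HCl) consumed by analyte = 0.0258 − 3.02 × 10^-3 = 0.0228 mol
From the 1:2 ratio, n(Na2CO3) = 1/2 × 0.0228 = 0.0114 mol
mass of Na2CO3 = 0.0114 × 105.99 = 1.21 g

1.21 g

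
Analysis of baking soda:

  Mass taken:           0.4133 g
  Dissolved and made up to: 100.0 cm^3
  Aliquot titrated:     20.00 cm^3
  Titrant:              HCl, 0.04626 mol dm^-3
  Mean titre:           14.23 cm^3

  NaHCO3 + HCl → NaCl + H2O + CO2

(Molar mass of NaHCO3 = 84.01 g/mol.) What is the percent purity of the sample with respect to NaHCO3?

66.90 %

n(HCl) per titration = 0.01423 × 0.04626 = 6.583 × 10^-4 mol
n(NaHCO3) in each aliquot = 6.583 × 10^-4 mol (1:1 ratio)
n(NaHCO3) in the whole flask = 6.583 × 10^-4 × 100.0/20.00 = 3.291 × 10^-3 mol
mass of NaHCO3 = 3.291 × 10^-3 × 84.01 = 0.2765 g
% NaHCO3 = 0.2765 / 0.4133 × 100 = 66.90 %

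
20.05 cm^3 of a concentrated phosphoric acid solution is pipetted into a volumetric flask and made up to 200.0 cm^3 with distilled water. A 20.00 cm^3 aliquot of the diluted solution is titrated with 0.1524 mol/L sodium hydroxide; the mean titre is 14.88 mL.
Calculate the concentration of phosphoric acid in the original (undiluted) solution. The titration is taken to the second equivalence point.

0.5655 mol/L

H3PO4 + 2 NaOH → Na2HPO4 + 2 H2O
n(NaOH) = 0.01488 × 0.1524 = 2.268 × 10^-3 mol
From the 1:2 ratio, n(H3PO4) in the aliquot = 1/2 × 2.268 × 10^-3 = 1.134 × 10^-3 mol
[H3PO4]_dilute = 1.134 × 10^-3 / 0.02000 = 0.05669 mol/L
Dilution factor = 200.0 / 20.05 = 9.975
[H3PO4]_stock = 0.05669 × 9.975 = 0.5655 mol/L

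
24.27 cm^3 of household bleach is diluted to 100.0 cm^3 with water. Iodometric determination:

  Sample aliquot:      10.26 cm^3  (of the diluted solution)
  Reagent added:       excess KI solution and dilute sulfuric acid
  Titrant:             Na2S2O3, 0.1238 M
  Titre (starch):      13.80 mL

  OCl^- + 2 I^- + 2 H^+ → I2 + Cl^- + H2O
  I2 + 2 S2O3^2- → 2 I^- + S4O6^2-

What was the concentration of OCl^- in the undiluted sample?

n(S2O3^2-) = 0.01380 × 0.1238 = 1.708 × 10^-3 mol
n(I2) = n(S2O3^2-)/2 = 8.542 × 10^-4 mol
n(OCl^-) in the aliquot = 8.542 × 10^-4 mol (1:1 ratio)
[OCl^-]_dilute = 8.542 × 10^-4 / 0.01026 = 0.08326 mol/L
[OCl^-]_original = 0.08326 × 100.0/24.27 = 0.3430 mol/L

0.3430 M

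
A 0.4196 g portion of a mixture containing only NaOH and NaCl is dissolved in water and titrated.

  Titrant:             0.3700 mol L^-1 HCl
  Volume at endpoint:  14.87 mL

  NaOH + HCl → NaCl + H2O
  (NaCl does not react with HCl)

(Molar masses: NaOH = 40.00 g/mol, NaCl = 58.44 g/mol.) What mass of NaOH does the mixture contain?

0.2201 g

n(HCl) = 0.01487 × 0.3700 = 5.502 × 10^-3 mol
Let x = n(NaOH), y = n(NaCl).
Titrant: 1x = 5.502 × 10^-3;  mass: 40.00x + 58.44y = 0.4196
Solving, x = 5.502 × 10^-3 mol, y = 3.414 × 10^-3 mol
mass of NaOH = 5.502 × 10^-3 × 40.00 = 0.2201 g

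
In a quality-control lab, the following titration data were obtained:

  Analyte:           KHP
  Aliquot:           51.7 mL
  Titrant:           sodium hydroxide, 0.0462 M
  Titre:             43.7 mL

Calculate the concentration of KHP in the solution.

KHC8H4O4 + NaOH → KNaC8H4O4 + H2O
n(NaOH) = 0.0437 L × 0.0462 mol/L = 2.02 × 10^-3 mol
n(KHC8H4O4) = 2.02 × 10^-3 mol (1:1 mole ratio)
[KHC8H4O4] = 2.02 × 10^-3 mol / 0.0517 L = 0.0391 mol/L

0.0391 M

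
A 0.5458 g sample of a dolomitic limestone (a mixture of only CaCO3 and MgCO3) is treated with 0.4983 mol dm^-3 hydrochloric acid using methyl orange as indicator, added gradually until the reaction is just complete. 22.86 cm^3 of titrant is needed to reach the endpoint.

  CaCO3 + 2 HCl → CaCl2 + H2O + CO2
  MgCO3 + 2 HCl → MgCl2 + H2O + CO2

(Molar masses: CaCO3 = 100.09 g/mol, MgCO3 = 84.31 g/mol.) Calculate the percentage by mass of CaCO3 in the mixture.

n(HCl) = 0.02286 × 0.4983 = 0.01139 mol
Let x = n(CaCO3), y = n(MgCO3).
Titrant: 2x + 2y = 0.01139;  mass: 100.09x + 84.31y = 0.5458
Solving, x = 4.158 × 10^-3 mol, y = 1.538 × 10^-3 mol
mass of CaCO3 = 4.158 × 10^-3 × 100.09 = 0.4161 g
% CaCO3 = 0.4161 / 0.5458 × 100 = 76.24 %

76.24 %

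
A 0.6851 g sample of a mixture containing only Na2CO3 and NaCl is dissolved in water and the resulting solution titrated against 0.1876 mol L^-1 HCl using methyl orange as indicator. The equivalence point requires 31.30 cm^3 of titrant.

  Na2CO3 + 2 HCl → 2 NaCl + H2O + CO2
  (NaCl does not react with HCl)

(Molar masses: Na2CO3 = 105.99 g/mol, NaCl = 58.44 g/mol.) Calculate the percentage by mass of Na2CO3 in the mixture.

n(HCl) = 0.03130 × 0.1876 = 5.872 × 10^-3 mol
Let x = n(Na2CO3), y = n(NaCl).
Titrant: 2x = 5.872 × 10^-3;  mass: 105.99x + 58.44y = 0.6851
Solving, x = 2.936 × 10^-3 mol, y = 6.398 × 10^-3 mol
mass of Na2CO3 = 2.936 × 10^-3 × 105.99 = 0.3112 g
% Na2CO3 = 0.3112 / 0.6851 × 100 = 45.42 %

45.42 %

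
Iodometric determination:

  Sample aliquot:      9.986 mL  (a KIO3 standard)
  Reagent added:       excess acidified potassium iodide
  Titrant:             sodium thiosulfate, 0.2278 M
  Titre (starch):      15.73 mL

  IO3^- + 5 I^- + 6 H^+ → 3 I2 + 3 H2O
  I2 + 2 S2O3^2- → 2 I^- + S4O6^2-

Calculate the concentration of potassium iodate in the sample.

0.05981 M

n(S2O3^2-) = 0.01573 × 0.2278 = 3.583 × 10^-3 mol
n(I2) = n(S2O3^2-)/2 = 1.792 × 10^-3 mol
From the 1:3 ratio, n(IO3^-) in the aliquot = 1/3 × 1.792 × 10^-3 = 5.972 × 10^-4 mol
[IO3^-] = 5.972 × 10^-4 / 0.009986 = 0.05981 mol/L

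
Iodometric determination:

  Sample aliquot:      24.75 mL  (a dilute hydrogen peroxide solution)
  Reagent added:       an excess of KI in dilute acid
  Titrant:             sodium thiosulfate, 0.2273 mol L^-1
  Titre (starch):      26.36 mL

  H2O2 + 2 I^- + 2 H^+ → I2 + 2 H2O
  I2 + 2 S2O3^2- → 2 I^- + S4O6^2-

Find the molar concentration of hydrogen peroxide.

n(S2O3^2-) = 0.02636 × 0.2273 = 5.992 × 10^-3 mol
n(I2) = n(S2O3^2-)/2 = 2.996 × 10^-3 mol
n(H2O2) in the aliquot = 2.996 × 10^-3 mol (1:1 ratio)
[H2O2] = 2.996 × 10^-3 / 0.02475 = 0.1210 mol/L

0.1210 mol/L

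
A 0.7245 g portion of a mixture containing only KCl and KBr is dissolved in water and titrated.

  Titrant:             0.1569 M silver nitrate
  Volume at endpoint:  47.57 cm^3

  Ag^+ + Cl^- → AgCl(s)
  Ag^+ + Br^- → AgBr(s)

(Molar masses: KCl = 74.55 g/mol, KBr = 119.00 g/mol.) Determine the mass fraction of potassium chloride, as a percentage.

n(AgNO3) = 0.04757 × 0.1569 = 7.464 × 10^-3 mol
Let x = n(KCl), y = n(KBr).
Titrant: 1x + 1y = 7.464 × 10^-3;  mass: 74.55x + 119.00y = 0.7245
Solving, x = 3.682 × 10^-3 mol, y = 3.781 × 10^-3 mol
mass of KCl = 3.682 × 10^-3 × 74.55 = 0.2745 g
% KCl = 0.2745 / 0.7245 × 100 = 37.89 %

37.89 %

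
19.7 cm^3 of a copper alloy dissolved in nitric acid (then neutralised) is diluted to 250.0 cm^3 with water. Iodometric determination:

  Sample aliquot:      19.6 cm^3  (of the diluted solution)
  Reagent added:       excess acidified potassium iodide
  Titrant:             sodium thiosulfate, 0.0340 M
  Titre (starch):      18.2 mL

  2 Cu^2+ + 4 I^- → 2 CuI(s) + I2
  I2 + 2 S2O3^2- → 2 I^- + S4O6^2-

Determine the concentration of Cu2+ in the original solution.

n(S2O3^2-) = 0.0182 × 0.0340 = 6.19 × 10^-4 mol
n(I2) = n(S2O3^2-)/2 = 3.09 × 10^-4 mol
From the 2:1 ratio, n(Cu2+) in the aliquot = 2/1 × 3.09 × 10^-4 = 6.19 × 10^-4 mol
[Cu2+]_dilute = 6.19 × 10^-4 / 0.0196 = 0.0316 mol/L
[Cu2+]_original = 0.0316 × 250.0/19.7 = 0.401 mol/L

0.401 M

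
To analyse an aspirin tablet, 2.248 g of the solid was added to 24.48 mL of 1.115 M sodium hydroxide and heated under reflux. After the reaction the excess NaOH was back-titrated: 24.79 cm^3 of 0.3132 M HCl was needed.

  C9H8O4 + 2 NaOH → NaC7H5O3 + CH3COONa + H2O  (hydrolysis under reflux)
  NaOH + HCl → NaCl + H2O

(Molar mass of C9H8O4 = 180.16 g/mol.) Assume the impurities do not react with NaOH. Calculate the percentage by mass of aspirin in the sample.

n(NaOH) added = 0.02448 × 1.115 = 0.02730 mol
n(HCl) used in back-titration = 0.02479 × 0.3132 = 7.764 × 10^-3 mol
n(NaOH) left over = 7.764 × 10^-3 mol (1:1 ratio)
n(NaOH) consumed by analyte = 0.02730 − 7.764 × 10^-3 = 0.01953 mol
From the 1:2 ratio, n(C9H8O4) = 1/2 × 0.01953 = 9.765 × 10^-3 mol
mass of C9H8O4 = 9.765 × 10^-3 × 180.16 = 1.759 g
% C9H8O4 = 1.759 / 2.248 × 100 = 78.26 %

78.26 %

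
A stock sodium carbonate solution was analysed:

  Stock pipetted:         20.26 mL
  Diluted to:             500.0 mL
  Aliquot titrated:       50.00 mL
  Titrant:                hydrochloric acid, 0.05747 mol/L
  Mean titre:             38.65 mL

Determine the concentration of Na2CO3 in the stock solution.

0.5482 mol/L

Na2CO3 + 2 HCl → 2 NaCl + H2O + CO2
n(HCl) = 0.03865 × 0.05747 = 2.221 × 10^-3 mol
From the 1:2 ratio, n(Na2CO3) in the aliquot = 1/2 × 2.221 × 10^-3 = 1.111 × 10^-3 mol
[Na2CO3]_dilute = 1.111 × 10^-3 / 0.05000 = 0.02221 mol/L
Dilution factor = 500.0 / 20.26 = 24.68
[Na2CO3]_stock = 0.02221 × 24.68 = 0.5482 mol/L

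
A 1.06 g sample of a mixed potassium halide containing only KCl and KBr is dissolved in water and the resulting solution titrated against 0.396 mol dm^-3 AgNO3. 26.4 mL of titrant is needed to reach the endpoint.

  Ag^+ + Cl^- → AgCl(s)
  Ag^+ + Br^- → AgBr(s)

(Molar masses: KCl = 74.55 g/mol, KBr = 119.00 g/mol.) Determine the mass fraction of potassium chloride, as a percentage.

n(AgNO3) = 0.0264 × 0.396 = 0.0105 mol
Let x = n(KCl), y = n(KBr).
Titrant: 1x + 1y = 0.0105;  mass: 74.55x + 119.00y = 1.06
Solving, x = 4.14 × 10^-3 mol, y = 6.31 × 10^-3 mol
mass of KCl = 4.14 × 10^-3 × 74.55 = 0.309 g
% KCl = 0.309 / 1.06 × 100 = 29.1 %

29.1 %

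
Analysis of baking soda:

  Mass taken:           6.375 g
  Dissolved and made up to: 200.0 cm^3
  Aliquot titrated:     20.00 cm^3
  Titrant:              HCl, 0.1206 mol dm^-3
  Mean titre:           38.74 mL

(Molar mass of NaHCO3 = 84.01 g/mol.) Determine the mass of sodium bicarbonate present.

NaHCO3 + HCl → NaCl + H2O + CO2
n(HCl) per titration = 0.03874 × 0.1206 = 4.672 × 10^-3 mol
n(NaHCO3) in each aliquot = 4.672 × 10^-3 mol (1:1 ratio)
n(NaHCO3) in the whole flask = 4.672 × 10^-3 × 200.0/20.00 = 0.04672 mol
mass of NaHCO3 = 0.04672 × 84.01 = 3.925 g

3.925 g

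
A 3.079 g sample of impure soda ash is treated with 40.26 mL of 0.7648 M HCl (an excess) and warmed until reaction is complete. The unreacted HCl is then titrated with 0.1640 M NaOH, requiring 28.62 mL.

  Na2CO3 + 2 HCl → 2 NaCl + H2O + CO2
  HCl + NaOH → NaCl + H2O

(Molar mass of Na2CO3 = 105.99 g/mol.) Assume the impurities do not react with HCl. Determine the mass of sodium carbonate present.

n(HCl) added = 0.04026 × 0.7648 = 0.03079 mol
n(NaOH) used in back-titration = 0.02862 × 0.1640 = 4.694 × 10^-3 mol
n(HCl) left over = 4.694 × 10^-3 mol (1:1 ratio)
n(HCl) consumed by analyte = 0.03079 − 4.694 × 10^-3 = 0.02610 mol
From the 1:2 ratio, n(Na2CO3) = 1/2 × 0.02610 = 0.01305 mol
mass of Na2CO3 = 0.01305 × 105.99 = 1.383 g

1.383 g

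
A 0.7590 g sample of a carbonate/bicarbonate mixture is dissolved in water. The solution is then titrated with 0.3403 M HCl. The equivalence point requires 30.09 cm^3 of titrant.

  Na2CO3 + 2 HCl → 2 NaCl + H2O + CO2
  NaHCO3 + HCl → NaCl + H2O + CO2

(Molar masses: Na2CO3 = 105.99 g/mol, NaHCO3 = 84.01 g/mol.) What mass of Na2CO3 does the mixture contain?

0.1730 g

n(HCl) = 0.03009 × 0.3403 = 0.01024 mol
Let x = n(Na2CO3), y = n(NaHCO3).
Titrant: 2x + 1y = 0.01024;  mass: 105.99x + 84.01y = 0.7590
Solving, x = 1.632 × 10^-3 mol, y = 6.976 × 10^-3 mol
mass of Na2CO3 = 1.632 × 10^-3 × 105.99 = 0.1730 g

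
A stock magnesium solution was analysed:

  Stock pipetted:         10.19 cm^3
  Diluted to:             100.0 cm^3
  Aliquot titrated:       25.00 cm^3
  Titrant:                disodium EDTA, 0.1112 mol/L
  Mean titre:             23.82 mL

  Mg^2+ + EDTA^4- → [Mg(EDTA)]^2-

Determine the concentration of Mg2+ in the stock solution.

1.040 mol/L

n(EDTA) = 0.02382 × 0.1112 = 2.649 × 10^-3 mol
n(Mg2+) in the aliquot = 2.649 × 10^-3 mol (1:1 ratio)
[Mg2+]_dilute = 2.649 × 10^-3 / 0.02500 = 0.1060 mol/L
Dilution factor = 100.0 / 10.19 = 9.814
[Mg2+]_stock = 0.1060 × 9.814 = 1.040 mol/L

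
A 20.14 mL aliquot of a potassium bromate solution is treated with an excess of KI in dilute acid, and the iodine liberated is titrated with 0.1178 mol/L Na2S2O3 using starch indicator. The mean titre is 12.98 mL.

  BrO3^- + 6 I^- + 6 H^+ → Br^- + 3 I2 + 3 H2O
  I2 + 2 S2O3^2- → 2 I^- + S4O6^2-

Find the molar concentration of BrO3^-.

0.01265 mol/L

n(S2O3^2-) = 0.01298 × 0.1178 = 1.529 × 10^-3 mol
n(I2) = n(S2O3^2-)/2 = 7.645 × 10^-4 mol
From the 1:3 ratio, n(BrO3^-) in the aliquot = 1/3 × 7.645 × 10^-4 = 2.548 × 10^-4 mol
[BrO3^-] = 2.548 × 10^-4 / 0.02014 = 0.01265 mol/L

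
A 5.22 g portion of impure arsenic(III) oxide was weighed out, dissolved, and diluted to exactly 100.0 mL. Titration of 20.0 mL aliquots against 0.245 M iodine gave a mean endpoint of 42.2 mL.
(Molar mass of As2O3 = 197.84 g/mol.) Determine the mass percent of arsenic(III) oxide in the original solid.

As2O3 + 2 I2 + 2 H2O → As2O5 + 4 HI
n(I2) per titration = 0.0422 × 0.245 = 0.0103 mol
From the 1:2 ratio, n(As2O3) in each aliquot = 1/2 × 0.0103 = 5.17 × 10^-3 mol
n(As2O3) in the whole flask = 5.17 × 10^-3 × 100.0/20.0 = 0.0258 mol
mass of As2O3 = 0.0258 × 197.84 = 5.11 g
% As2O3 = 5.11 / 5.22 × 100 = 98.0 %

98.0 %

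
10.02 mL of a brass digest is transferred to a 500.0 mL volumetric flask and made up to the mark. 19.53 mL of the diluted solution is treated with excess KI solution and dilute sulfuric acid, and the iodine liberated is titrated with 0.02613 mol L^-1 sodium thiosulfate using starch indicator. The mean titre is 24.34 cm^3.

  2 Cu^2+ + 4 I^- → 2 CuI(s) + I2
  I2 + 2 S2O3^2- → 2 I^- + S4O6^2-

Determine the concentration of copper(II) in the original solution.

n(S2O3^2-) = 0.02434 × 0.02613 = 6.360 × 10^-4 mol
n(I2) = n(S2O3^2-)/2 = 3.180 × 10^-4 mol
From the 2:1 ratio, n(Cu2+) in the aliquot = 2/1 × 3.180 × 10^-4 = 6.360 × 10^-4 mol
[Cu2+]_dilute = 6.360 × 10^-4 / 0.01953 = 0.03257 mol/L
[Cu2+]_original = 0.03257 × 500.0/10.02 = 1.625 mol/L

1.625 mol/L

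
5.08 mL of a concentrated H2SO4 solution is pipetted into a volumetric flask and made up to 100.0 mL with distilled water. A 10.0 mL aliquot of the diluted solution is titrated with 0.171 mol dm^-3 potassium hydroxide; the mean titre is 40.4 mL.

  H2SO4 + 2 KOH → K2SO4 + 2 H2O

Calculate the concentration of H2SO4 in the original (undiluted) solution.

6.80 mol/L

n(KOH) = 0.0404 × 0.171 = 6.91 × 10^-3 mol
From the 1:2 ratio, n(H2SO4) in the aliquot = 1/2 × 6.91 × 10^-3 = 3.45 × 10^-3 mol
[H2SO4]_dilute = 3.45 × 10^-3 / 0.0100 = 0.345 mol/L
Dilution factor = 100.0 / 5.08 = 19.69
[H2SO4]_stock = 0.345 × 19.69 = 6.80 mol/L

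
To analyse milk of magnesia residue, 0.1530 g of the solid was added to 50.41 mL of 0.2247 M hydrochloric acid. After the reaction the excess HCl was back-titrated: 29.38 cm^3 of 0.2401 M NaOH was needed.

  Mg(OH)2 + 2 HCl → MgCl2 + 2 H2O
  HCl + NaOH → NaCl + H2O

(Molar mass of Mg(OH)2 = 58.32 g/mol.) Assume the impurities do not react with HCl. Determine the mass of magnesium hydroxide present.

0.1246 g

n(HCl) added = 0.05041 × 0.2247 = 0.01133 mol
n(NaOH) used in back-titration = 0.02938 × 0.2401 = 7.054 × 10^-3 mol
n(HCl) left over = 7.054 × 10^-3 mol (1:1 ratio)
n(HCl) consumed by analyte = 0.01133 − 7.054 × 10^-3 = 4.273 × 10^-3 mol
From the 1:2 ratio, n(Mg(OH)2) = 1/2 × 4.273 × 10^-3 = 2.136 × 10^-3 mol
mass of Mg(OH)2 = 2.136 × 10^-3 × 58.32 = 0.1246 g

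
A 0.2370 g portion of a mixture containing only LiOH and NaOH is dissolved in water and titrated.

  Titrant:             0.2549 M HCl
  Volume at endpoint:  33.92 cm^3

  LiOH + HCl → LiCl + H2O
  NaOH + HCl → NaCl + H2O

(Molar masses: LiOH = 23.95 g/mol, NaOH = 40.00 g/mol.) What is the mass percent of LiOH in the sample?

68.53 %

n(HCl) = 0.03392 × 0.2549 = 8.646 × 10^-3 mol
Let x = n(LiOH), y = n(NaOH).
Titrant: 1x + 1y = 8.646 × 10^-3;  mass: 23.95x + 40.00y = 0.2370
Solving, x = 6.782 × 10^-3 mol, y = 1.864 × 10^-3 mol
mass of LiOH = 6.782 × 10^-3 × 23.95 = 0.1624 g
% LiOH = 0.1624 / 0.2370 × 100 = 68.53 %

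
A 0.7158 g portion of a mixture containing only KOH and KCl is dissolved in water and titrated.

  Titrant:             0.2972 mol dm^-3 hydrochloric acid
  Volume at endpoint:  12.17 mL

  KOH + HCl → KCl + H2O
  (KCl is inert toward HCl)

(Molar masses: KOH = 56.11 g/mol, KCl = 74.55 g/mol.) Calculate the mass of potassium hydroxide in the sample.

0.2029 g

n(HCl) = 0.01217 × 0.2972 = 3.617 × 10^-3 mol
Let x = n(KOH), y = n(KCl).
Titrant: 1x = 3.617 × 10^-3;  mass: 56.11x + 74.55y = 0.7158
Solving, x = 3.617 × 10^-3 mol, y = 6.879 × 10^-3 mol
mass of KOH = 3.617 × 10^-3 × 56.11 = 0.2029 g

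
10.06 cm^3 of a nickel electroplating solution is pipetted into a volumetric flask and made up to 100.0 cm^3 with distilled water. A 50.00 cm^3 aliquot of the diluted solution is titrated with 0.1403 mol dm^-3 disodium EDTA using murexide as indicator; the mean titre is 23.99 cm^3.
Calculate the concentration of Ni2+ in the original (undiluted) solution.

0.6691 mol/L

Ni^2+ + EDTA^4- → [Ni(EDTA)]^2-
n(EDTA) = 0.02399 × 0.1403 = 3.366 × 10^-3 mol
n(Ni2+) in the aliquot = 3.366 × 10^-3 mol (1:1 ratio)
[Ni2+]_dilute = 3.366 × 10^-3 / 0.05000 = 0.06732 mol/L
Dilution factor = 100.0 / 10.06 = 9.940
[Ni2+]_stock = 0.06732 × 9.940 = 0.6691 mol/L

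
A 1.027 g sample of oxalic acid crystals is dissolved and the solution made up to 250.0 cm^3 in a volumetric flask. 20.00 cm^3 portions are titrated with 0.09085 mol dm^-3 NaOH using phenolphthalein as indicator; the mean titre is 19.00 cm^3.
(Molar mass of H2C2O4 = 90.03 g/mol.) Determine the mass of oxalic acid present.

0.9713 g

H2C2O4 + 2 NaOH → Na2C2O4 + 2 H2O
n(NaOH) per titration = 0.01900 × 0.09085 = 1.726 × 10^-3 mol
From the 1:2 ratio, n(H2C2O4) in each aliquot = 1/2 × 1.726 × 10^-3 = 8.631 × 10^-4 mol
n(H2C2O4) in the whole flask = 8.631 × 10^-4 × 250.0/20.00 = 0.01079 mol
mass of H2C2O4 = 0.01079 × 90.03 = 0.9713 g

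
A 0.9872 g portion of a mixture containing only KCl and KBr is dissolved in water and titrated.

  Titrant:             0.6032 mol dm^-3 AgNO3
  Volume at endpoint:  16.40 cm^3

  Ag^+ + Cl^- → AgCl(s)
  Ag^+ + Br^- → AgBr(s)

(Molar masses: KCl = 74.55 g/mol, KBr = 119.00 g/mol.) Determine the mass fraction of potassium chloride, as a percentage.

32.28 %

n(AgNO3) = 0.01640 × 0.6032 = 9.892 × 10^-3 mol
Let x = n(KCl), y = n(KBr).
Titrant: 1x + 1y = 9.892 × 10^-3;  mass: 74.55x + 119.00y = 0.9872
Solving, x = 4.275 × 10^-3 mol, y = 5.618 × 10^-3 mol
mass of KCl = 4.275 × 10^-3 × 74.55 = 0.3187 g
% KCl = 0.3187 / 0.9872 × 100 = 32.28 %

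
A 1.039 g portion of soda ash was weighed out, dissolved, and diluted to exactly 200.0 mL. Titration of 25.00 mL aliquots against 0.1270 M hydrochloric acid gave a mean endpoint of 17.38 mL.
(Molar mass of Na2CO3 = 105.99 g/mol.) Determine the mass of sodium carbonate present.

Na2CO3 + 2 HCl → 2 NaCl + H2O + CO2
n(HCl) per titration = 0.01738 × 0.1270 = 2.207 × 10^-3 mol
From the 1:2 ratio, n(Na2CO3) in each aliquot = 1/2 × 2.207 × 10^-3 = 1.104 × 10^-3 mol
n(Na2CO3) in the whole flask = 1.104 × 10^-3 × 200.0/25.00 = 8.829 × 10^-3 mol
mass of Na2CO3 = 8.829 × 10^-3 × 105.99 = 0.9358 g

0.9358 g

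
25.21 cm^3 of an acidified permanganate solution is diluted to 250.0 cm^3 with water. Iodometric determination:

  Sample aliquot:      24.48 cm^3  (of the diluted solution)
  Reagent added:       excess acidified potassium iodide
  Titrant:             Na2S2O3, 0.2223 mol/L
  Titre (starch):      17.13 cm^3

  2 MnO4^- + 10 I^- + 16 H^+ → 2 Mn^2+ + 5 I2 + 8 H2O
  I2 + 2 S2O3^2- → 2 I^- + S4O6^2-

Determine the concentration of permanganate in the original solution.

n(S2O3^2-) = 0.01713 × 0.2223 = 3.808 × 10^-3 mol
n(I2) = n(S2O3^2-)/2 = 1.904 × 10^-3 mol
From the 2:5 ratio, n(MnO4^-) in the aliquot = 2/5 × 1.904 × 10^-3 = 7.616 × 10^-4 mol
[MnO4^-]_dilute = 7.616 × 10^-4 / 0.02448 = 0.03111 mol/L
[MnO4^-]_original = 0.03111 × 250.0/25.21 = 0.3085 mol/L

0.3085 mol/L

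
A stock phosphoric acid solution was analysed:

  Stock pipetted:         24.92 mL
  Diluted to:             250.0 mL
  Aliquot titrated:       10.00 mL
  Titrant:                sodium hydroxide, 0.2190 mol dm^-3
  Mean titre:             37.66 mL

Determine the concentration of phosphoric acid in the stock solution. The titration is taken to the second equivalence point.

4.137 mol/L

H3PO4 + 2 NaOH → Na2HPO4 + 2 H2O
n(NaOH) = 0.03766 × 0.2190 = 8.248 × 10^-3 mol
From the 1:2 ratio, n(H3PO4) in the aliquot = 1/2 × 8.248 × 10^-3 = 4.124 × 10^-3 mol
[H3PO4]_dilute = 4.124 × 10^-3 / 0.01000 = 0.4124 mol/L
Dilution factor = 250.0 / 24.92 = 10.03
[H3PO4]_stock = 0.4124 × 10.03 = 4.137 mol/L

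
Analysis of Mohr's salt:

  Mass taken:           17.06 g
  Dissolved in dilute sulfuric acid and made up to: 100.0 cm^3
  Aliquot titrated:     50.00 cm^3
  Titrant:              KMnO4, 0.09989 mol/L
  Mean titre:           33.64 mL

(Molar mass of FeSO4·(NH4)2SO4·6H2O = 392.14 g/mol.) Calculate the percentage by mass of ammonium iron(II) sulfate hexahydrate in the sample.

MnO4^- + 5 Fe^2+ + 8 H^+ → Mn^2+ + 5 Fe^3+ + 4 H2O
n(KMnO4) per titration = 0.03364 × 0.09989 = 3.360 × 10^-3 mol
From the 5:1 ratio, n(FeSO4·(NH4)2SO4·6H2O) in each aliquot = 5/1 × 3.360 × 10^-3 = 0.01680 mol
n(FeSO4·(NH4)2SO4·6H2O) in the whole flask = 0.01680 × 100.0/50.00 = 0.03360 mol
mass of FeSO4·(NH4)2SO4·6H2O = 0.03360 × 392.14 = 13.18 g
% FeSO4·(NH4)2SO4·6H2O = 13.18 / 17.06 × 100 = 77.24 %

77.24 %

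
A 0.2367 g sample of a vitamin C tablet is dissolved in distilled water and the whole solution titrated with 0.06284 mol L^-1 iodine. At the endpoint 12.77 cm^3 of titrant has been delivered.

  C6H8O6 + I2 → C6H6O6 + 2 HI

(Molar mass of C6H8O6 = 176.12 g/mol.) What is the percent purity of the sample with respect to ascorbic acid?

59.71 %

n(I2) = 0.01277 L × 0.06284 mol/L = 8.025 × 10^-4 mol
n(C6H8O6) = 8.025 × 10^-4 mol (1:1 ratio)
mass of C6H8O6 = 8.025 × 10^-4 × 176.12 g/mol = 0.1413 g
% C6H8O6 = 0.1413 / 0.2367 × 100 = 59.71 %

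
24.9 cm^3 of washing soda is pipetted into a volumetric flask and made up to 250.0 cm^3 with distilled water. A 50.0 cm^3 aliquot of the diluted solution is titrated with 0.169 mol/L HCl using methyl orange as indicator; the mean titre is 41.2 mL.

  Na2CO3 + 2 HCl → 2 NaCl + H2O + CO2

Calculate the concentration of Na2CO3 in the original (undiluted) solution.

n(HCl) = 0.0412 × 0.169 = 6.96 × 10^-3 mol
From the 1:2 ratio, n(Na2CO3) in the aliquot = 1/2 × 6.96 × 10^-3 = 3.48 × 10^-3 mol
[Na2CO3]_dilute = 3.48 × 10^-3 / 0.0500 = 0.0696 mol/L
Dilution factor = 250.0 / 24.9 = 10.04
[Na2CO3]_stock = 0.0696 × 10.04 = 0.699 mol/L

0.699 mol/L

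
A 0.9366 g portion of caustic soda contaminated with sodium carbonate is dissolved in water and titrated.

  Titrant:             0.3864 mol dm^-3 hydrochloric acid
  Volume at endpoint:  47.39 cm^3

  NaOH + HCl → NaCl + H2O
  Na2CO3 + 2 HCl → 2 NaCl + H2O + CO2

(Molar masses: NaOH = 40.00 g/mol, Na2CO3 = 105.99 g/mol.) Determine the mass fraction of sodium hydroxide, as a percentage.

11.11 %

n(HCl) = 0.04739 × 0.3864 = 0.01831 mol
Let x = n(NaOH), y = n(Na2CO3).
Titrant: 1x + 2y = 0.01831;  mass: 40.00x + 105.99y = 0.9366
Solving, x = 2.602 × 10^-3 mol, y = 7.855 × 10^-3 mol
mass of NaOH = 2.602 × 10^-3 × 40.00 = 0.1041 g
% NaOH = 0.1041 / 0.9366 × 100 = 11.11 %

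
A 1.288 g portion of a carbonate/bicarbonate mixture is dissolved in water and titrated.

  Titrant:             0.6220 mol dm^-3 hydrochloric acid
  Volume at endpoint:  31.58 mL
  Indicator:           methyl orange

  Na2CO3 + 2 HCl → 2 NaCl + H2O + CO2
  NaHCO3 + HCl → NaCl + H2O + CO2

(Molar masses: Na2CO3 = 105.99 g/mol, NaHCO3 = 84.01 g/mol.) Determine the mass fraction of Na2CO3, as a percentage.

n(HCl) = 0.03158 × 0.6220 = 0.01964 mol
Let x = n(Na2CO3), y = n(NaHCO3).
Titrant: 2x + 1y = 0.01964;  mass: 105.99x + 84.01y = 1.288
Solving, x = 5.839 × 10^-3 mol, y = 7.965 × 10^-3 mol
mass of Na2CO3 = 5.839 × 10^-3 × 105.99 = 0.6189 g
% Na2CO3 = 0.6189 / 1.288 × 100 = 48.05 %

48.05 %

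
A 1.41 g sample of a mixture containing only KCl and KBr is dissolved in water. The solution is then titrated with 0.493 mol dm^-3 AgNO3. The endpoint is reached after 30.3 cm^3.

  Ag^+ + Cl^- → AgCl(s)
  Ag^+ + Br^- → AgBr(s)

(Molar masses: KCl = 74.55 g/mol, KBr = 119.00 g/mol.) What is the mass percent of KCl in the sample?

43.7 %

n(AgNO3) = 0.0303 × 0.493 = 0.0149 mol
Let x = n(KCl), y = n(KBr).
Titrant: 1x + 1y = 0.0149;  mass: 74.55x + 119.00y = 1.41
Solving, x = 8.27 × 10^-3 mol, y = 6.67 × 10^-3 mol
mass of KCl = 8.27 × 10^-3 × 74.55 = 0.617 g
% KCl = 0.617 / 1.41 × 100 = 43.7 %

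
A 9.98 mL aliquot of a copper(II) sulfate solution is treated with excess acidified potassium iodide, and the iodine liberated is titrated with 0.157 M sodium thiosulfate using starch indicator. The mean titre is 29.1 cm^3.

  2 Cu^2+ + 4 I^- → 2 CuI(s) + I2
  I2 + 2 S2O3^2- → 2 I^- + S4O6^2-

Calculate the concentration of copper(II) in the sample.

0.458 M

n(S2O3^2-) = 0.0291 × 0.157 = 4.57 × 10^-3 mol
n(I2) = n(S2O3^2-)/2 = 2.28 × 10^-3 mol
From the 2:1 ratio, n(Cu2+) in the aliquot = 2/1 × 2.28 × 10^-3 = 4.57 × 10^-3 mol
[Cu2+] = 4.57 × 10^-3 / 0.00998 = 0.458 mol/L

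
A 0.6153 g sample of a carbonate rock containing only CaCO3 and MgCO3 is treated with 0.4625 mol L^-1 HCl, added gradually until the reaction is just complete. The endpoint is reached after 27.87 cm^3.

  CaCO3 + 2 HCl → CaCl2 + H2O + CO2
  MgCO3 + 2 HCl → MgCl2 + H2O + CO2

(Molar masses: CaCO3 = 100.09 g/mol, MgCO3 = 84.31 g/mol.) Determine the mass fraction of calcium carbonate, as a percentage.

74.15 %

n(HCl) = 0.02787 × 0.4625 = 0.01289 mol
Let x = n(CaCO3), y = n(MgCO3).
Titrant: 2x + 2y = 0.01289;  mass: 100.09x + 84.31y = 0.6153
Solving, x = 4.558 × 10^-3 mol, y = 1.887 × 10^-3 mol
mass of CaCO3 = 4.558 × 10^-3 × 100.09 = 0.4562 g
% CaCO3 = 0.4562 / 0.6153 × 100 = 74.15 %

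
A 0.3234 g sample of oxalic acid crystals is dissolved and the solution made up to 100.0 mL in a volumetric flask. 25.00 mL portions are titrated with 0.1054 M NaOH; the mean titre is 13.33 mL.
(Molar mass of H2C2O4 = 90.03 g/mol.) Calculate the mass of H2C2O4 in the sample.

0.2530 g

H2C2O4 + 2 NaOH → Na2C2O4 + 2 H2O
n(NaOH) per titration = 0.01333 × 0.1054 = 1.405 × 10^-3 mol
From the 1:2 ratio, n(H2C2O4) in each aliquot = 1/2 × 1.405 × 10^-3 = 7.025 × 10^-4 mol
n(H2C2O4) in the whole flask = 7.025 × 10^-4 × 100.0/25.00 = 2.810 × 10^-3 mol
mass of H2C2O4 = 2.810 × 10^-3 × 90.03 = 0.2530 g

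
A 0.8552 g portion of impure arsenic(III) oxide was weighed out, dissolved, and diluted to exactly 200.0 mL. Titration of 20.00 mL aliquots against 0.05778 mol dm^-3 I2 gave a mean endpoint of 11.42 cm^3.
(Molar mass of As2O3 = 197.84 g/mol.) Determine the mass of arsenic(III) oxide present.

0.6527 g

As2O3 + 2 I2 + 2 H2O → As2O5 + 4 HI
n(I2) per titration = 0.01142 × 0.05778 = 6.598 × 10^-4 mol
From the 1:2 ratio, n(As2O3) in each aliquot = 1/2 × 6.598 × 10^-4 = 3.299 × 10^-4 mol
n(As2O3) in the whole flask = 3.299 × 10^-4 × 200.0/20.00 = 3.299 × 10^-3 mol
mass of As2O3 = 3.299 × 10^-3 × 197.84 = 0.6527 g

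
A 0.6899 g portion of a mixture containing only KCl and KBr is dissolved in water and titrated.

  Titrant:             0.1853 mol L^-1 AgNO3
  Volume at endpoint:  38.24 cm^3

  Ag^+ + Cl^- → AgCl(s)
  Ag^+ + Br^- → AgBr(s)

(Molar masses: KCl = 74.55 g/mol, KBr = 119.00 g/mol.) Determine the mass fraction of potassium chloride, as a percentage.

37.27 %

n(AgNO3) = 0.03824 × 0.1853 = 7.086 × 10^-3 mol
Let x = n(KCl), y = n(KBr).
Titrant: 1x + 1y = 7.086 × 10^-3;  mass: 74.55x + 119.00y = 0.6899
Solving, x = 3.449 × 10^-3 mol, y = 3.637 × 10^-3 mol
mass of KCl = 3.449 × 10^-3 × 74.55 = 0.2571 g
% KCl = 0.2571 / 0.6899 × 100 = 37.27 %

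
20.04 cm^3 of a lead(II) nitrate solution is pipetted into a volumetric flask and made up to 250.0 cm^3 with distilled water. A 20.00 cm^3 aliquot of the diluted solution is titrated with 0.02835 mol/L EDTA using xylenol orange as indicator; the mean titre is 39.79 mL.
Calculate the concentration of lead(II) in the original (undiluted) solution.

0.7036 mol/L

Pb^2+ + EDTA^4- → [Pb(EDTA)]^2-
n(EDTA) = 0.03979 × 0.02835 = 1.128 × 10^-3 mol
n(Pb2+) in the aliquot = 1.128 × 10^-3 mol (1:1 ratio)
[Pb2+]_dilute = 1.128 × 10^-3 / 0.02000 = 0.05640 mol/L
Dilution factor = 250.0 / 20.04 = 12.48
[Pb2+]_stock = 0.05640 × 12.48 = 0.7036 mol/L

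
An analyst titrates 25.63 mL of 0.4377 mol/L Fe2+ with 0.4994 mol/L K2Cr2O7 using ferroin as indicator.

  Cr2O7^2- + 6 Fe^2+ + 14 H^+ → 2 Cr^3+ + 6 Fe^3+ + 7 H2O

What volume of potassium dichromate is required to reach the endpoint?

3.744 mL

n(Fe2+) = 0.02563 L × 0.4377 mol/L = 0.01122 mol
From the 1:6 stoichiometry, n(K2Cr2O7) = 1/6 × 0.01122 = 1.870 × 10^-3 mol
V(K2Cr2O7) = 1.870 × 10^-3 mol / 0.4994 mol/L = 0.003744 L = 3.744 mL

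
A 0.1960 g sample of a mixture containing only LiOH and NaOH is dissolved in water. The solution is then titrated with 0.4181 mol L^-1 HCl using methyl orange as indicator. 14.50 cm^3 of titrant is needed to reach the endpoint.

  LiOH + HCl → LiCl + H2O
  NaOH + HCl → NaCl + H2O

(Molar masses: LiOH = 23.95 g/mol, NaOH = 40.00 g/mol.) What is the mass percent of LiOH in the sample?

n(HCl) = 0.01450 × 0.4181 = 6.062 × 10^-3 mol
Let x = n(LiOH), y = n(NaOH).
Titrant: 1x + 1y = 6.062 × 10^-3;  mass: 23.95x + 40.00y = 0.1960
Solving, x = 2.897 × 10^-3 mol, y = 3.165 × 10^-3 mol
mass of LiOH = 2.897 × 10^-3 × 23.95 = 0.06938 g
% LiOH = 0.06938 / 0.1960 × 100 = 35.40 %

35.40 %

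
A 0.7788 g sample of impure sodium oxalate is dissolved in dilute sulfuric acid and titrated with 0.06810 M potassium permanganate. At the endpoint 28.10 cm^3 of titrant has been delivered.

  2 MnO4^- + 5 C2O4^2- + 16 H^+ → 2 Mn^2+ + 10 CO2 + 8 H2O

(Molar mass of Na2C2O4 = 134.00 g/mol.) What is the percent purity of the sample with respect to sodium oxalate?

82.31 %

n(KMnO4) = 0.02810 L × 0.06810 mol/L = 1.914 × 10^-3 mol
From the 5:2 ratio, n(Na2C2O4) = 5/2 × 1.914 × 10^-3 = 4.784 × 10^-3 mol
mass of Na2C2O4 = 4.784 × 10^-3 × 134.00 g/mol = 0.6411 g
% Na2C2O4 = 0.6411 / 0.7788 × 100 = 82.31 %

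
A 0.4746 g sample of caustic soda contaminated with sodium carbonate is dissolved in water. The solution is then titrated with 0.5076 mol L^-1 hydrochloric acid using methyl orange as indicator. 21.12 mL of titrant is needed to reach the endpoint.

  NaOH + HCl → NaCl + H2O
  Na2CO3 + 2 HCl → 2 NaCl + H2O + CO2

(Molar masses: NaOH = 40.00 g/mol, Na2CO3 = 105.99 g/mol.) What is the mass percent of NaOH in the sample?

60.66 %

n(HCl) = 0.02112 × 0.5076 = 0.01072 mol
Let x = n(NaOH), y = n(Na2CO3).
Titrant: 1x + 2y = 0.01072;  mass: 40.00x + 105.99y = 0.4746
Solving, x = 7.198 × 10^-3 mol, y = 1.761 × 10^-3 mol
mass of NaOH = 7.198 × 10^-3 × 40.00 = 0.2879 g
% NaOH = 0.2879 / 0.4746 × 100 = 60.66 %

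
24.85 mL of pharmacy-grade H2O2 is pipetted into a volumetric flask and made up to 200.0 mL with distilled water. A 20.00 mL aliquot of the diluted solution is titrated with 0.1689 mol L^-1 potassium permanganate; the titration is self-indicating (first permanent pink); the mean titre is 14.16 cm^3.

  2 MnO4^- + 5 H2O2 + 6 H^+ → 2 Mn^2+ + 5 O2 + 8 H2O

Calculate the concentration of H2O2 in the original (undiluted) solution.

2.406 mol/L

n(KMnO4) = 0.01416 × 0.1689 = 2.392 × 10^-3 mol
From the 5:2 ratio, n(H2O2) in the aliquot = 5/2 × 2.392 × 10^-3 = 5.979 × 10^-3 mol
[H2O2]_dilute = 5.979 × 10^-3 / 0.02000 = 0.2990 mol/L
Dilution factor = 200.0 / 24.85 = 8.048
[H2O2]_stock = 0.2990 × 8.048 = 2.406 mol/L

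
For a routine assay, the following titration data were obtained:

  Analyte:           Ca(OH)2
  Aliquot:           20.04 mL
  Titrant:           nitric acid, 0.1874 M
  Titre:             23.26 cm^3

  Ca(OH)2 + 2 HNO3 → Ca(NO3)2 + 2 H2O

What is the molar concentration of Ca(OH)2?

n(HNO3) = 0.02326 L × 0.1874 mol/L = 4.359 × 10^-3 mol
From the 1:2 mole ratio, n(Ca(OH)2) = 1/2 × 4.359 × 10^-3 = 2.179 × 10^-3 mol
[Ca(OH)2] = 2.179 × 10^-3 mol / 0.02004 L = 0.1088 mol/L

0.1088 M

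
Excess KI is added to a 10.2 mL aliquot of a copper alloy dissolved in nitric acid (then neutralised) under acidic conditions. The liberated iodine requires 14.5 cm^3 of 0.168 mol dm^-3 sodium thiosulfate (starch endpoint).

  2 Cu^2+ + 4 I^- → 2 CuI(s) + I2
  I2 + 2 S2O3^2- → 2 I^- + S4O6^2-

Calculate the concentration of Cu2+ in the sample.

0.239 mol/L

n(S2O3^2-) = 0.0145 × 0.168 = 2.44 × 10^-3 mol
n(I2) = n(S2O3^2-)/2 = 1.22 × 10^-3 mol
From the 2:1 ratio, n(Cu2+) in the aliquot = 2/1 × 1.22 × 10^-3 = 2.44 × 10^-3 mol
[Cu2+] = 2.44 × 10^-3 / 0.0102 = 0.239 mol/L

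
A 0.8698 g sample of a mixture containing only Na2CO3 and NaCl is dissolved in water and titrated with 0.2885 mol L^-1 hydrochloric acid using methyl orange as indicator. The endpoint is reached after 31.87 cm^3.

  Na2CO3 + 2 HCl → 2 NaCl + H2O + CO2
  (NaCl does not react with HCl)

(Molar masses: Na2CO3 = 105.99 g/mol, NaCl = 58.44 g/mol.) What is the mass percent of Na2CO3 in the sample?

n(HCl) = 0.03187 × 0.2885 = 9.194 × 10^-3 mol
Let x = n(Na2CO3), y = n(NaCl).
Titrant: 2x = 9.194 × 10^-3;  mass: 105.99x + 58.44y = 0.8698
Solving, x = 4.597 × 10^-3 mol, y = 6.546 × 10^-3 mol
mass of Na2CO3 = 4.597 × 10^-3 × 105.99 = 0.4873 g
% Na2CO3 = 0.4873 / 0.8698 × 100 = 56.02 %

56.02 %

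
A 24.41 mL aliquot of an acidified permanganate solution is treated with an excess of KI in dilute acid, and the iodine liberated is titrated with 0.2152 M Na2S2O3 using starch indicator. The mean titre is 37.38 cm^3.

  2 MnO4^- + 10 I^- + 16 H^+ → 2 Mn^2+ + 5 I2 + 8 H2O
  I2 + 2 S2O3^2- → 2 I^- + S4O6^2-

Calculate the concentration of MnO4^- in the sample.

n(S2O3^2-) = 0.03738 × 0.2152 = 8.044 × 10^-3 mol
n(I2) = n(S2O3^2-)/2 = 4.022 × 10^-3 mol
From the 2:5 ratio, n(MnO4^-) in the aliquot = 2/5 × 4.022 × 10^-3 = 1.609 × 10^-3 mol
[MnO4^-] = 1.609 × 10^-3 / 0.02441 = 0.06591 mol/L

0.06591 M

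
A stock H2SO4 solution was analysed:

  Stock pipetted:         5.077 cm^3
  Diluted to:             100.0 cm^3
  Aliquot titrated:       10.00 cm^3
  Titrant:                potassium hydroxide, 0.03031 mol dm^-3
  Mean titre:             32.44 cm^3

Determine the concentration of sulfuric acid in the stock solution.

H2SO4 + 2 KOH → K2SO4 + 2 H2O
n(KOH) = 0.03244 × 0.03031 = 9.833 × 10^-4 mol
From the 1:2 ratio, n(H2SO4) in the aliquot = 1/2 × 9.833 × 10^-4 = 4.916 × 10^-4 mol
[H2SO4]_dilute = 4.916 × 10^-4 / 0.01000 = 0.04916 mol/L
Dilution factor = 100.0 / 5.077 = 19.70
[H2SO4]_stock = 0.04916 × 19.70 = 0.9683 mol/L

0.9683 mol/L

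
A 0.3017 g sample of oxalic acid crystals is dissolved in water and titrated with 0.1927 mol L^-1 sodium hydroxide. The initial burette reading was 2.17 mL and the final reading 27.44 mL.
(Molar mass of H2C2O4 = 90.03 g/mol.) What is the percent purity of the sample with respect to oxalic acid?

H2C2O4 + 2 NaOH → Na2C2O4 + 2 H2O
n(NaOH) = 0.02527 L × 0.1927 mol/L = 4.870 × 10^-3 mol
From the 1:2 ratio, n(H2C2O4) = 1/2 × 4.870 × 10^-3 = 2.435 × 10^-3 mol
mass of H2C2O4 = 2.435 × 10^-3 × 90.03 g/mol = 0.2192 g
% H2C2O4 = 0.2192 / 0.3017 × 100 = 72.66 %

72.66 %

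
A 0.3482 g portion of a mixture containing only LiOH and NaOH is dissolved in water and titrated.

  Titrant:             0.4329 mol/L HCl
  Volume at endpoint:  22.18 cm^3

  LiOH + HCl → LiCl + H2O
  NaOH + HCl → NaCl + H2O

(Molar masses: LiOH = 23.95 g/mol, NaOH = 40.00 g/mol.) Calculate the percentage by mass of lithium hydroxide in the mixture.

n(HCl) = 0.02218 × 0.4329 = 9.602 × 10^-3 mol
Let x = n(LiOH), y = n(NaOH).
Titrant: 1x + 1y = 9.602 × 10^-3;  mass: 23.95x + 40.00y = 0.3482
Solving, x = 2.235 × 10^-3 mol, y = 7.367 × 10^-3 mol
mass of LiOH = 2.235 × 10^-3 × 23.95 = 0.05352 g
% LiOH = 0.05352 / 0.3482 × 100 = 15.37 %

15.37 %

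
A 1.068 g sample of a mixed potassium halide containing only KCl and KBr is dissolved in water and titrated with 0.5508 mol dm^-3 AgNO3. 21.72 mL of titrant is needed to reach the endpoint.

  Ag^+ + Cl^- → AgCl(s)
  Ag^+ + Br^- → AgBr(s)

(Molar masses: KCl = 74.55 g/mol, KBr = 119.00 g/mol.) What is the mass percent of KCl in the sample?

n(AgNO3) = 0.02172 × 0.5508 = 0.01196 mol
Let x = n(KCl), y = n(KBr).
Titrant: 1x + 1y = 0.01196;  mass: 74.55x + 119.00y = 1.068
Solving, x = 8.001 × 10^-3 mol, y = 3.962 × 10^-3 mol
mass of KCl = 8.001 × 10^-3 × 74.55 = 0.5965 g
% KCl = 0.5965 / 1.068 × 100 = 55.85 %

55.85 %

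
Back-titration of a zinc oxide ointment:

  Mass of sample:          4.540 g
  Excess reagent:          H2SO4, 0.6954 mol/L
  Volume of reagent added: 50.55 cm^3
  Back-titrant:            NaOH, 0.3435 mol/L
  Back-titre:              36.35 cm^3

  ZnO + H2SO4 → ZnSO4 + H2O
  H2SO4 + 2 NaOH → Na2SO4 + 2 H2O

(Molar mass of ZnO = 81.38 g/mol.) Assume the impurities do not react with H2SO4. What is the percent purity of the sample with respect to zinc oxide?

n(H2SO4) added = 0.05055 × 0.6954 = 0.03515 mol
n(NaOH) used in back-titration = 0.03635 × 0.3435 = 0.01249 mol
From the 1:2 ratio, n(H2SO4) left over = 1/2 × 0.01249 = 6.243 × 10^-3 mol
n(H2SO4) consumed by analyte = 0.03515 − 6.243 × 10^-3 = 0.02891 mol
n(ZnO) = 0.02891 mol (1:1 ratio)
mass of ZnO = 0.02891 × 81.38 = 2.353 g
% ZnO = 2.353 / 4.540 × 100 = 51.82 %

51.82 %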